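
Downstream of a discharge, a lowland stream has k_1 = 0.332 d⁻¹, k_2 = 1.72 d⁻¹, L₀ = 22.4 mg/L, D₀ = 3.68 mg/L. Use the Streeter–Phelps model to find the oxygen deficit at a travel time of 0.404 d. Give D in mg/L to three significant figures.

D ≈ 3.85 mg/L

k_1 L₀/(k_2−k_1) = 0.332×22.4/(1.72−0.332) = 7.437/1.388 = 5.358 mg/L.
e^(−k_1 t) = e^(−0.332×0.4040) = 0.8745; e^(−k_2 t) = e^(−1.72×0.4040) = 0.4991.
D = 5.358 × (0.8745 − 0.4991) + 3.68 × 0.4991 = 2.011 + 1.837 = 3.848 mg/L.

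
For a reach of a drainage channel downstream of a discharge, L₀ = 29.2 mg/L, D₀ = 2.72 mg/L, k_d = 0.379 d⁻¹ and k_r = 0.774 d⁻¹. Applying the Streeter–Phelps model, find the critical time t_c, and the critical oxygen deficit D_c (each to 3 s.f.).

With k_r/k_d = 2.042 and 1 − D₀(k_r−k_d)/(k_d L₀) = 0.9029,
t_c = ln(2.042 × 0.9029) / (0.774 − 0.379) = ln(1.844) / 0.3950 = 0.6119/0.3950 = 1.549 d.
L(t_c) = L₀ e^(−k_d t_c) = 29.2 × 0.5559 = 16.23 mg/L, and at the critical point k_r D_c = k_d L, so D_c = (0.379/0.774) × 16.23 = 7.949 mg/L.

t_c ≈ 1.55 d; D_c ≈ 7.95 mg/L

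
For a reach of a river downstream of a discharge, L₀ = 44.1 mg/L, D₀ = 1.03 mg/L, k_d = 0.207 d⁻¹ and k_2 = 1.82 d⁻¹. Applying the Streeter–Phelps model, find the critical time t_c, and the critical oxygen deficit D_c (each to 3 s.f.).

With k_2/k_d = 8.792 and 1 − D₀(k_2−k_d)/(k_d L₀) = 0.8180,
t_c = ln(8.792 × 0.8180) / (1.82 − 0.207) = ln(7.192) / 1.613 = 1.973/1.613 = 1.223 d.
D_c = (k_d/k_2) L₀ e^(−k_d t_c) = (0.207/1.82) × 44.1 × e^(−0.207×1.223) = 0.1137 × 44.1 × 0.7763 = 3.894 mg/L.

t_c ≈ 1.22 d; D_c ≈ 3.89 mg/L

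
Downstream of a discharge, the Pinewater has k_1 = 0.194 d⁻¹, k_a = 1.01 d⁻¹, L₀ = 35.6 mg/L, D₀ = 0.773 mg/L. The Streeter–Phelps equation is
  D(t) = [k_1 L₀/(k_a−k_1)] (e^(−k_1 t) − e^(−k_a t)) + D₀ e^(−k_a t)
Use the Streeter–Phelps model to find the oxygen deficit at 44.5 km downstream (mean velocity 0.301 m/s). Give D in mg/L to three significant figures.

Travel time t = x/v = 44.5 km / (0.301 m/s) = 44500 m / 0.301 m/s = 147800 s = 1.711 d.
k_1 L₀/(k_a−k_1) = 0.194×35.6/(1.01−0.194) = 6.906/0.8160 = 8.464 mg/L.
e^(−k_1 t) = e^(−0.194×1.711) = 0.7175; e^(−k_a t) = e^(−1.01×1.711) = 0.1776.
D = 8.464 × (0.7175 − 0.1776) + 0.773 × 0.1776 = 4.570 + 0.1373 = 4.707 mg/L.

D ≈ 4.71 mg/L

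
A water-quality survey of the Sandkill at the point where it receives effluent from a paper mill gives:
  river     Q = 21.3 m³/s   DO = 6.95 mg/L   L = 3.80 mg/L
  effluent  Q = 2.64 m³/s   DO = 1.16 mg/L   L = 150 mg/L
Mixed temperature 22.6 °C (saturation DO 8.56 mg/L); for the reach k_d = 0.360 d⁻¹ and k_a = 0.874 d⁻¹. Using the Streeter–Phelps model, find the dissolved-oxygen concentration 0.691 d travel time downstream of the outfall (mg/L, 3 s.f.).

DO ≈ 4.08 mg/L

Mixed DO = (21.3×6.95 + 2.64×1.16)/(21.3+2.64) = 151.1/23.94 = 6.312 mg/L.
Mixed L₀ = (21.3×3.80 + 2.64×150)/(23.94) = 476.9/23.94 = 19.92 mg/L.
Initial deficit D₀ = C_s − DO₀ = 8.56 − 6.312 = 2.248 mg/L.
D(0.691) = [0.360×19.92/(0.874−0.360)](e^(−0.360×0.691) − e^(−0.874×0.691)) + 2.248 e^(−0.874×0.691)
= 13.95 × (0.7798 − 0.5467) + 2.248 × 0.5467 = 4.482 mg/L.
DO = 8.56 − 4.482 = 4.078 mg/L.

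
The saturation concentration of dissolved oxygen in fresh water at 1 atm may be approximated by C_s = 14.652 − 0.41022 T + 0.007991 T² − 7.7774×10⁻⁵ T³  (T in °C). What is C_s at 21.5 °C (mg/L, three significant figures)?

C_s ≈ 8.75 mg/L

C_s = 14.652 − 0.41022×21.5 + 0.007991×21.5² − 7.7774×10⁻⁵×21.5³ = 8.753 mg/L.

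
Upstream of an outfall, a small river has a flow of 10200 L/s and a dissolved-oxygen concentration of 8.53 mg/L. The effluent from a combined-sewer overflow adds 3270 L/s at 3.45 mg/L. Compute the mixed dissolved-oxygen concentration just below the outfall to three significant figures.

Flow-weighted mixing: C = (Q_r C_r + Q_w C_w)/(Q_r + Q_w)
= (10200×8.53 + 3270×3.45)/(10200 + 3270) = 98290/13470 = 7.297 mg/L.

7.30 mg/L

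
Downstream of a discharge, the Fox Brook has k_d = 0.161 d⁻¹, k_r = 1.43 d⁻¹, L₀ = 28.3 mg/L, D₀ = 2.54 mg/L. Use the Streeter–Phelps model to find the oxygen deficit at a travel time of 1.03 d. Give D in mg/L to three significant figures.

k_d L₀/(k_r−k_d) = 0.161×28.3/(1.43−0.161) = 4.556/1.269 = 3.590 mg/L.
e^(−k_d t) = e^(−0.161×1.030) = 0.8472; e^(−k_r t) = e^(−1.43×1.030) = 0.2293.
D = 3.590 × (0.8472 − 0.2293) + 2.54 × 0.2293 = 2.219 + 0.5823 = 2.801 mg/L.

D ≈ 2.80 mg/L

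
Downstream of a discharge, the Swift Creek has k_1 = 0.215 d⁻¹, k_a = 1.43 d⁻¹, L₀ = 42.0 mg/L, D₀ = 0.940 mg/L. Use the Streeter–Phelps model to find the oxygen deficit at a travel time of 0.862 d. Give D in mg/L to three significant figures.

k_1 L₀/(k_a−k_1) = 0.215×42.0/(1.43−0.215) = 9.030/1.215 = 7.432 mg/L.
e^(−k_1 t) = e^(−0.215×0.8620) = 0.8308; e^(−k_a t) = e^(−1.43×0.8620) = 0.2915.
D = 7.432 × (0.8308 − 0.2915) + 0.940 × 0.2915 = 4.008 + 0.2740 = 4.282 mg/L.

D ≈ 4.28 mg/L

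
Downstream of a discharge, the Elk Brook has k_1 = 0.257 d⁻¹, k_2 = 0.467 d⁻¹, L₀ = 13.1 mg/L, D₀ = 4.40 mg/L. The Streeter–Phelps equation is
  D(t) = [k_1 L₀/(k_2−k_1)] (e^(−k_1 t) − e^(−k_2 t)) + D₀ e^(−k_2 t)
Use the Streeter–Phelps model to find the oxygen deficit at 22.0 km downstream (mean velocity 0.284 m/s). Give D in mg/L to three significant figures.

D ≈ 5.08 mg/L

Travel time t = x/v = 22.0 km / (0.284 m/s) = 22000 m / 0.284 m/s = 77460 s = 0.8966 d.
k_1 L₀/(k_2−k_1) = 0.257×13.1/(0.467−0.257) = 3.367/0.2100 = 16.03 mg/L.
e^(−k_1 t) = e^(−0.257×0.8966) = 0.7942; e^(−k_2 t) = e^(−0.467×0.8966) = 0.6579.
D = 16.03 × (0.7942 − 0.6579) + 4.40 × 0.6579 = 2.185 + 2.895 = 5.080 mg/L.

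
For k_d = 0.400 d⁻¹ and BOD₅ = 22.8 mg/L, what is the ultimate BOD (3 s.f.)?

L₀ ≈ 26.4 mg/L

BOD₅ = L₀(1 − e^(−5k_d)) ⇒ L₀ = BOD₅ / (1 − e^(−5×0.400))
= 22.8 / (1 − 0.1353) = 22.8 / 0.8647 = 26.37 mg/L.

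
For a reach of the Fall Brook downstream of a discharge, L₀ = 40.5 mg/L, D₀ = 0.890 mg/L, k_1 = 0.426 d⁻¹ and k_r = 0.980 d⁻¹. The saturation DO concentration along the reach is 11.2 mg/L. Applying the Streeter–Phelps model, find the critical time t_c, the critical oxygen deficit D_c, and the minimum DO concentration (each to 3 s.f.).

t_c ≈ 1.45 d; D_c ≈ 9.49 mg/L; min DO ≈ 1.71 mg/L

t_c = [1/(k_r−k_1)] ln[(k_r/k_1)(1 − D₀(k_r−k_1)/(k_1 L₀))]
= [1/(0.980−0.426)] ln[(0.980/0.426)(1 − 0.890×0.5540/(0.426×40.5))]
= (1/0.5540) ln[2.300 × 0.9714] = 1.805 × ln(2.235) = 1.805 × 0.8041 = 1.451 d.
D_c = (k_1/k_r) L₀ e^(−k_1 t_c) = (0.426/0.980) × 40.5 × e^(−0.426×1.451) = 0.4347 × 40.5 × 0.5388 = 9.486 mg/L.
Minimum DO = C_s − D_c = 11.2 − 9.486 = 1.714 mg/L.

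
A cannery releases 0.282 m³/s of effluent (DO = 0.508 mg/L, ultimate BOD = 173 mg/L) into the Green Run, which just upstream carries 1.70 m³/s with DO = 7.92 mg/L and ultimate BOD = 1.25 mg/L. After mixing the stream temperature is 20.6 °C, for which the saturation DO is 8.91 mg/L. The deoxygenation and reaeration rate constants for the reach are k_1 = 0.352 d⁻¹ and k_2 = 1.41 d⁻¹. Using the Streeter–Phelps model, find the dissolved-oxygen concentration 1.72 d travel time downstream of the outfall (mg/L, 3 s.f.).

DO ≈ 4.82 mg/L

Mixed DO = (1.70×7.92 + 0.282×0.508)/(1.70+0.282) = 13.61/1.982 = 6.865 mg/L.
Mixed L₀ = (1.70×1.25 + 0.282×173)/(1.982) = 50.91/1.982 = 25.69 mg/L.
Initial deficit D₀ = C_s − DO₀ = 8.91 − 6.865 = 2.045 mg/L.
D(1.72) = [0.352×25.69/(1.41−0.352)](e^(−0.352×1.72) − e^(−1.41×1.72)) + 2.045 e^(−1.41×1.72)
= 8.546 × (0.5458 − 0.08846) + 2.045 × 0.08846 = 4.090 mg/L.
DO = 8.91 − 4.090 = 4.820 mg/L.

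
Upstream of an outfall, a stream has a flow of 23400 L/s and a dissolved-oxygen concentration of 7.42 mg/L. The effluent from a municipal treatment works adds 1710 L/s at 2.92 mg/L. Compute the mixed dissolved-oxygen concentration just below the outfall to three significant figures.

Flow-weighted mixing: C = (Q_r C_r + Q_w C_w)/(Q_r + Q_w)
= (23400×7.42 + 1710×2.92)/(23400 + 1710) = 178600/25110 = 7.114 mg/L.

7.11 mg/L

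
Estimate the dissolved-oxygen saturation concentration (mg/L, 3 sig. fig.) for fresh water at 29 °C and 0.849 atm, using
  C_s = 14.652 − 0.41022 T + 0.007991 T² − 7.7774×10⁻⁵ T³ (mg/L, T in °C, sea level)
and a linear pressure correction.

At sea level: C_s = 14.652 − 0.41022×29 + 0.007991×29² − 7.7774×10⁻⁵×29³ = 7.579 mg/L.
Pressure correction: C_s' = 7.579 × 0.849 = 6.435 mg/L.

C_s ≈ 6.43 mg/L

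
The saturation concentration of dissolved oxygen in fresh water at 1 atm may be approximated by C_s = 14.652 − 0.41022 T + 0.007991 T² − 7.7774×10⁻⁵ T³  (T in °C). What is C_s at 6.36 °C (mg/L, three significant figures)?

C_s ≈ 12.3 mg/L

C_s = 14.652 − 0.41022×6.36 + 0.007991×6.36² − 7.7774×10⁻⁵×6.36³ = 12.35 mg/L.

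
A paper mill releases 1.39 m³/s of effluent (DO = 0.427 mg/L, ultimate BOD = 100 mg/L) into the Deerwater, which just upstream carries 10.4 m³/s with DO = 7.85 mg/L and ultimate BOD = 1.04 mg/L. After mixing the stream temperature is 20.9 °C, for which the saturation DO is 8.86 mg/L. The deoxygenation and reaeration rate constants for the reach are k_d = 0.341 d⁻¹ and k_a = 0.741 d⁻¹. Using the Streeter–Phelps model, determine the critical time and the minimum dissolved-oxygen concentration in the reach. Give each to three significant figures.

Mixed DO = (10.4×7.85 + 1.39×0.427)/(10.4+1.39) = 82.23/11.79 = 6.975 mg/L.
Mixed L₀ = (10.4×1.04 + 1.39×100)/(11.79) = 149.8/11.79 = 12.71 mg/L.
Initial deficit D₀ = C_s − DO₀ = 8.86 − 6.975 = 1.885 mg/L.
t_c = (1/0.4000) ln[(0.741/0.341)(1 − 1.885×0.4000/(0.341×12.71))] = 2.500 × ln(1.795) = 1.462 d.
D_c = (0.341/0.741) × 12.71 × e^(−0.341×1.462) = 0.4602 × 12.71 × 0.6073 = 3.552 mg/L.
Minimum DO = 8.86 − 3.552 = 5.308 mg/L.

t_c ≈ 1.46 d; minimum DO ≈ 5.31 mg/L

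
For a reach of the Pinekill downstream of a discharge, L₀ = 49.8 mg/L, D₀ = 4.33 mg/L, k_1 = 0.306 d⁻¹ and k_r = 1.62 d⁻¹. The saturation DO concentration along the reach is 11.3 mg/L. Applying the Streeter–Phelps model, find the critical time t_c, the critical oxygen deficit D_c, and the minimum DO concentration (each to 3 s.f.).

t_c ≈ 0.913 d; D_c ≈ 7.11 mg/L; min DO ≈ 4.19 mg/L

With k_r/k_1 = 5.294 and 1 − D₀(k_r−k_1)/(k_1 L₀) = 0.6266,
t_c = ln(5.294 × 0.6266) / (1.62 − 0.306) = ln(3.317) / 1.314 = 1.199/1.314 = 0.9126 d.
D_c = (k_1/k_r) L₀ e^(−k_1 t_c) = (0.306/1.62) × 49.8 × e^(−0.306×0.9126) = 0.1889 × 49.8 × 0.7563 = 7.115 mg/L.
Minimum DO = C_s − D_c = 11.3 − 7.115 = 4.185 mg/L.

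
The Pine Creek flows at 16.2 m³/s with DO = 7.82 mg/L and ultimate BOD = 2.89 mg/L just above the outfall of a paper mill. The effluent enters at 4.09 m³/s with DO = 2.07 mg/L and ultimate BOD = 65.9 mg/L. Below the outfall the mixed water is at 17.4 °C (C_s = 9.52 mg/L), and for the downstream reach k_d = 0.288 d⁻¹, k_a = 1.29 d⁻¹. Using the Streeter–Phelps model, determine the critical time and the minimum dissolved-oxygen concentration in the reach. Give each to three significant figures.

Mixed DO = (16.2×7.82 + 4.09×2.07)/(16.2+4.09) = 135.2/20.29 = 6.661 mg/L.
Mixed L₀ = (16.2×2.89 + 4.09×65.9)/(20.29) = 316.3/20.29 = 15.59 mg/L.
Initial deficit D₀ = C_s − DO₀ = 9.52 − 6.661 = 2.859 mg/L.
t_c = (1/1.002) ln[(1.29/0.288)(1 − 2.859×1.002/(0.288×15.59))] = 0.9980 × ln(1.621) = 0.4824 d.
D_c = (0.288/1.29) × 15.59 × e^(−0.288×0.4824) = 0.2233 × 15.59 × 0.8703 = 3.029 mg/L.
Minimum DO = 9.52 − 3.029 = 6.491 mg/L.

t_c ≈ 0.482 d; minimum DO ≈ 6.49 mg/L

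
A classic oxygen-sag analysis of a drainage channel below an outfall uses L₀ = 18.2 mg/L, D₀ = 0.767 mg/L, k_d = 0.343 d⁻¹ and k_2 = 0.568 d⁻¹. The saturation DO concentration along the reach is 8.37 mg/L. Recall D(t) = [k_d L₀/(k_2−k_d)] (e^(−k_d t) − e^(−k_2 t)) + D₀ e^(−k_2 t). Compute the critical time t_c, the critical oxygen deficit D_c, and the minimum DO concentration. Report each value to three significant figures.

t_c = [1/(k_2−k_d)] ln[(k_2/k_d)(1 − D₀(k_2−k_d)/(k_d L₀))]
= [1/(0.568−0.343)] ln[(0.568/0.343)(1 − 0.767×0.2250/(0.343×18.2))]
= (1/0.2250) ln[1.656 × 0.9724] = 4.444 × ln(1.610) = 4.444 × 0.4764 = 2.117 d.
D_c = (k_d/k_2) L₀ e^(−k_d t_c) = (0.343/0.568) × 18.2 × e^(−0.343×2.117) = 0.6039 × 18.2 × 0.4838 = 5.317 mg/L.
Minimum DO = C_s − D_c = 8.37 − 5.317 = 3.053 mg/L.

t_c ≈ 2.12 d; D_c ≈ 5.32 mg/L; min DO ≈ 3.05 mg/L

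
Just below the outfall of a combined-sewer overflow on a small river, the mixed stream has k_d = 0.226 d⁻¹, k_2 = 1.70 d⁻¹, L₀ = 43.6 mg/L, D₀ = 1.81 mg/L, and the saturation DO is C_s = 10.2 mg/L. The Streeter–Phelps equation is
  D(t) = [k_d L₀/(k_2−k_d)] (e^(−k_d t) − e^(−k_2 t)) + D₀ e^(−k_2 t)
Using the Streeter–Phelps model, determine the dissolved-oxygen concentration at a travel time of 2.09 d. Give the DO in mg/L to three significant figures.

k_d L₀/(k_2−k_d) = 0.226×43.6/(1.70−0.226) = 9.854/1.474 = 6.685 mg/L.
e^(−k_d t) = e^(−0.226×2.090) = 0.6235; e^(−k_2 t) = e^(−1.70×2.090) = 0.02864.
D = 6.685 × (0.6235 − 0.02864) + 1.81 × 0.02864 = 3.977 + 0.05184 = 4.029 mg/L.
DO = C_s − D = 10.2 − 4.029 = 6.171 mg/L.

DO ≈ 6.17 mg/L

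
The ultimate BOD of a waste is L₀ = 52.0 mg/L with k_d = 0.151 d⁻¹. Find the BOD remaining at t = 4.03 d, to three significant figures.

L ≈ 28.3 mg/L

L_t = L₀ e^(−k_d t) = 52.0 × e^(−0.151×4.03) = 52.0 × 0.5442 = 28.30 mg/L.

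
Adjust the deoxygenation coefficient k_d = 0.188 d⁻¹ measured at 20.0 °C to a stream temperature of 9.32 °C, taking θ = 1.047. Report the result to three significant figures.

k_d(T₂) = k_d(T₁) · θ^(T₂−T₁) = 0.188 × 1.047^(9.32−20.0)
= 0.188 × 1.047^-10.7 = 0.188 × 0.6123 = 0.1151 d⁻¹.

k_d ≈ 0.115 d⁻¹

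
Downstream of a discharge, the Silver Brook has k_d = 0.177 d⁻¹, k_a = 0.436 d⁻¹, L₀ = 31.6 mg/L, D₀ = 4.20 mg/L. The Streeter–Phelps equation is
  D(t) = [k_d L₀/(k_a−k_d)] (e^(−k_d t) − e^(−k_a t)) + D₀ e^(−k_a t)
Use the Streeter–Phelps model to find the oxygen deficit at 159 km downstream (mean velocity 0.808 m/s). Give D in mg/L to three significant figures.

D ≈ 7.99 mg/L

Travel time t = x/v = 159 km / (0.808 m/s) = 159000 m / 0.808 m/s = 196800 s = 2.278 d.
k_d L₀/(k_a−k_d) = 0.177×31.6/(0.436−0.177) = 5.593/0.2590 = 21.60 mg/L.
e^(−k_d t) = e^(−0.177×2.278) = 0.6682; e^(−k_a t) = e^(−0.436×2.278) = 0.3705.
D = 21.60 × (0.6682 − 0.3705) + 4.20 × 0.3705 = 6.430 + 1.556 = 7.986 mg/L.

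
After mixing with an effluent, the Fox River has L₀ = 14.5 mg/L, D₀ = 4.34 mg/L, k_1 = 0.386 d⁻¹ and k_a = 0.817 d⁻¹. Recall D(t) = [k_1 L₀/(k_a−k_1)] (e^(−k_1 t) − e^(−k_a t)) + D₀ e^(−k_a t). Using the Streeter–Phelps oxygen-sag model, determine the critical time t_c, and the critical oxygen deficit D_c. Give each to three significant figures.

With k_a/k_1 = 2.117 and 1 − D₀(k_a−k_1)/(k_1 L₀) = 0.6658,
t_c = ln(2.117 × 0.6658) / (0.817 − 0.386) = ln(1.409) / 0.4310 = 0.3430/0.4310 = 0.7959 d.
L(t_c) = L₀ e^(−k_1 t_c) = 14.5 × 0.7355 = 10.66 mg/L, and at the critical point k_a D_c = k_1 L, so D_c = (0.386/0.817) × 10.66 = 5.039 mg/L.

t_c ≈ 0.796 d; D_c ≈ 5.04 mg/L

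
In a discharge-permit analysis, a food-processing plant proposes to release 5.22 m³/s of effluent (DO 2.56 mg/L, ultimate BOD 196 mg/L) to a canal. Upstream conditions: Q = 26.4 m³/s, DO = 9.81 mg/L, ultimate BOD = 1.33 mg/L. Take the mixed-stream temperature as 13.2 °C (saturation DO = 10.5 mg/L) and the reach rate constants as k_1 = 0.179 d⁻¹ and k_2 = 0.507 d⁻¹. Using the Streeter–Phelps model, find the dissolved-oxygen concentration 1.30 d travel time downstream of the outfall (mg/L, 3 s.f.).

Mixed DO = (26.4×9.81 + 5.22×2.56)/(26.4+5.22) = 272.3/31.62 = 8.613 mg/L.
Mixed L₀ = (26.4×1.33 + 5.22×196)/(31.62) = 1058/31.62 = 33.47 mg/L.
Initial deficit D₀ = C_s − DO₀ = 10.5 − 8.613 = 1.887 mg/L.
D(1.30) = [0.179×33.47/(0.507−0.179)](e^(−0.179×1.30) − e^(−0.507×1.30)) + 1.887 e^(−0.507×1.30)
= 18.26 × (0.7924 − 0.5173) + 1.887 × 0.5173 = 6.000 mg/L.
DO = 10.5 − 6.000 = 4.500 mg/L.

DO ≈ 4.50 mg/L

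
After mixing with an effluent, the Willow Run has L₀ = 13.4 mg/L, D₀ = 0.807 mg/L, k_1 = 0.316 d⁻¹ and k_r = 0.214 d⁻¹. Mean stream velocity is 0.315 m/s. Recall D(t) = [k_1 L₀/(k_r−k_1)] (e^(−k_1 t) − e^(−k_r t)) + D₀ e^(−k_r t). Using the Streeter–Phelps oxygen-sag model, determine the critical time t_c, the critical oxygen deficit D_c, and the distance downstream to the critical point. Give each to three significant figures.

t_c ≈ 3.63 d; D_c ≈ 6.28 mg/L; x_c ≈ 98.9 km

With k_r/k_1 = 0.6772 and 1 − D₀(k_r−k_1)/(k_1 L₀) = 1.019,
t_c = ln(0.6772 × 1.019) / (0.214 − 0.316) = ln(0.6904) / -0.1020 = -0.3705/-0.1020 = 3.632 d.
D_c = (k_1/k_r) L₀ e^(−k_1 t_c) = (0.316/0.214) × 13.4 × e^(−0.316×3.632) = 1.477 × 13.4 × 0.3173 = 6.279 mg/L.
x_c = v t_c = 0.315 m/s × 3.632 d × 86400 s/d = 98860 m ≈ 98.9 km.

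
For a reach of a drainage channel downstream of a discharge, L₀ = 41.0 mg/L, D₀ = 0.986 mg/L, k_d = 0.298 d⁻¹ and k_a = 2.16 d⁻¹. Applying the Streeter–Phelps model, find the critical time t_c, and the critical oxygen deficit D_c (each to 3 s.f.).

t_c ≈ 0.976 d; D_c ≈ 4.23 mg/L

t_c = [1/(k_a−k_d)] ln[(k_a/k_d)(1 − D₀(k_a−k_d)/(k_d L₀))]
= [1/(2.16−0.298)] ln[(2.16/0.298)(1 − 0.986×1.862/(0.298×41.0))]
= (1/1.862) ln[7.248 × 0.8497] = 0.5371 × ln(6.159) = 0.5371 × 1.818 = 0.9763 d.
L(t_c) = L₀ e^(−k_d t_c) = 41.0 × 0.7476 = 30.65 mg/L, and at the critical point k_a D_c = k_d L, so D_c = (0.298/2.16) × 30.65 = 4.229 mg/L.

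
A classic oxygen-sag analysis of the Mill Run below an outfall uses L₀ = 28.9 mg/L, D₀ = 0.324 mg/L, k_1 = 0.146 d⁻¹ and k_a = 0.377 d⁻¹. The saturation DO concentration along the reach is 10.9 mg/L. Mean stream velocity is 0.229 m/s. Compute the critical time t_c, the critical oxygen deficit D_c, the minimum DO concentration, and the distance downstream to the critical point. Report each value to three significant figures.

t_c ≈ 4.03 d; D_c ≈ 6.21 mg/L; min DO ≈ 4.69 mg/L; x_c ≈ 79.7 km

With k_a/k_1 = 2.582 and 1 − D₀(k_a−k_1)/(k_1 L₀) = 0.9823,
t_c = ln(2.582 × 0.9823) / (0.377 − 0.146) = ln(2.536) / 0.2310 = 0.9307/0.2310 = 4.029 d.
L(t_c) = L₀ e^(−k_1 t_c) = 28.9 × 0.5553 = 16.05 mg/L, and at the critical point k_a D_c = k_1 L, so D_c = (0.146/0.377) × 16.05 = 6.215 mg/L.
Minimum DO = C_s − D_c = 10.9 − 6.215 = 4.685 mg/L.
x_c = v t_c = 0.229 m/s × 4.029 d × 86400 s/d = 79720 m ≈ 79.7 km.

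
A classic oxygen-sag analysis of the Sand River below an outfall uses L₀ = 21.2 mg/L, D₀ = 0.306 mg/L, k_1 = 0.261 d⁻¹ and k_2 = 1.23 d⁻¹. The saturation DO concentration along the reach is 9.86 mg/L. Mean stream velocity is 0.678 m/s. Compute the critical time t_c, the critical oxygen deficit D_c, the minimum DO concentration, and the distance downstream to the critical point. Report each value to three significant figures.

With k_2/k_1 = 4.713 and 1 − D₀(k_2−k_1)/(k_1 L₀) = 0.9464,
t_c = ln(4.713 × 0.9464) / (1.23 − 0.261) = ln(4.460) / 0.9690 = 1.495/0.9690 = 1.543 d.
D_c = (k_1/k_2) L₀ e^(−k_1 t_c) = (0.261/1.23) × 21.2 × e^(−0.261×1.543) = 0.2122 × 21.2 × 0.6685 = 3.007 mg/L.
Minimum DO = C_s − D_c = 9.86 − 3.007 = 6.853 mg/L.
x_c = v t_c = 0.678 m/s × 1.543 d × 86400 s/d = 90390 m ≈ 90.4 km.

t_c ≈ 1.54 d; D_c ≈ 3.01 mg/L; min DO ≈ 6.85 mg/L; x_c ≈ 90.4 km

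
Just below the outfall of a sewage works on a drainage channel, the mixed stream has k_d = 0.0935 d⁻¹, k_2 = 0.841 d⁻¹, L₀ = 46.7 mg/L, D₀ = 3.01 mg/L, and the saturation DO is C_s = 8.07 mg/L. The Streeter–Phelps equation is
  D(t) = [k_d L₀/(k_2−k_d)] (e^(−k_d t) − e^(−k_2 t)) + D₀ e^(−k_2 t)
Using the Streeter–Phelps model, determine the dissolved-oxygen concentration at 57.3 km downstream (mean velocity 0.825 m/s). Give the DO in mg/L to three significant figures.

Travel time t = x/v = 57.3 km / (0.825 m/s) = 57300 m / 0.825 m/s = 69450 s = 0.8039 d.
k_d L₀/(k_2−k_d) = 0.0935×46.7/(0.841−0.0935) = 4.366/0.7475 = 5.841 mg/L.
e^(−k_d t) = e^(−0.0935×0.8039) = 0.9276; e^(−k_2 t) = e^(−0.841×0.8039) = 0.5086.
D = 5.841 × (0.9276 − 0.5086) + 3.01 × 0.5086 = 2.447 + 1.531 = 3.978 mg/L.
DO = C_s − D = 8.07 − 3.978 = 4.092 mg/L.

DO ≈ 4.09 mg/L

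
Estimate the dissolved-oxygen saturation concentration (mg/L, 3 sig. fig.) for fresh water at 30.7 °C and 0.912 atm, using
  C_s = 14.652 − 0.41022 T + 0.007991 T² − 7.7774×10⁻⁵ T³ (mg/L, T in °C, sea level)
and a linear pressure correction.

At sea level: C_s = 14.652 − 0.41022×30.7 + 0.007991×30.7² − 7.7774×10⁻⁵×30.7³ = 7.339 mg/L.
Pressure correction: C_s' = 7.339 × 0.912 = 6.693 mg/L.

C_s ≈ 6.69 mg/L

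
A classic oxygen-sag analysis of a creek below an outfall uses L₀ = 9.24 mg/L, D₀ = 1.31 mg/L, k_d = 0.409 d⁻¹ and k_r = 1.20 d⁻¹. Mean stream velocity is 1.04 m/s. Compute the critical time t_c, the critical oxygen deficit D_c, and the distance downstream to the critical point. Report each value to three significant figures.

At the critical point dD/dt = 0, so k_d L₀ e^(−k_d t) = k_r D. Substituting D(t) from the Streeter–Phelps equation and solving for t gives
t_c = ln[(k_r/k_d)(1 − D₀(k_r−k_d)/(k_d L₀))] / (k_r−k_d).
Here k_r−k_d = 0.7910 d⁻¹ and 1 − D₀(k_r−k_d)/(k_d L₀) = 1 − 1.31×0.7910/(0.409×9.24) = 0.7258, so
t_c = ln(2.934 × 0.7258) / 0.7910 = 0.7559 / 0.7910 = 0.9556 d.
D_c = (k_d/k_r) L₀ e^(−k_d t_c) = (0.409/1.20) × 9.24 × e^(−0.409×0.9556) = 0.3408 × 9.24 × 0.6765 = 2.130 mg/L.
x_c = v t_c = 1.04 m/s × 0.9556 d × 86400 s/d = 85870 m ≈ 85.9 km.

t_c ≈ 0.956 d; D_c ≈ 2.13 mg/L; x_c ≈ 85.9 km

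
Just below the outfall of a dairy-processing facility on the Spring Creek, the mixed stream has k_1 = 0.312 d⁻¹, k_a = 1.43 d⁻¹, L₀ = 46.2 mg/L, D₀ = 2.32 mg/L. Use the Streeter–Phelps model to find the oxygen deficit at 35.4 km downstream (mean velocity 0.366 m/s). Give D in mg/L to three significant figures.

D ≈ 6.96 mg/L

Travel time t = x/v = 35.4 km / (0.366 m/s) = 35400 m / 0.366 m/s = 96720 s = 1.119 d.
k_1 L₀/(k_a−k_1) = 0.312×46.2/(1.43−0.312) = 14.41/1.118 = 12.89 mg/L.
e^(−k_1 t) = e^(−0.312×1.119) = 0.7052; e^(−k_a t) = e^(−1.43×1.119) = 0.2017.
D = 12.89 × (0.7052 − 0.2017) + 2.32 × 0.2017 = 6.491 + 0.4680 = 6.959 mg/L.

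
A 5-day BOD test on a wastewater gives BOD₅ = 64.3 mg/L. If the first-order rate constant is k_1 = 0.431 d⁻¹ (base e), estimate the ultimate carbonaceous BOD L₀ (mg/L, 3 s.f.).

BOD₅ = L₀(1 − e^(−5k_1)) ⇒ L₀ = BOD₅ / (1 − e^(−5×0.431))
= 64.3 / (1 − 0.1159) = 64.3 / 0.8841 = 72.73 mg/L.

L₀ ≈ 72.7 mg/L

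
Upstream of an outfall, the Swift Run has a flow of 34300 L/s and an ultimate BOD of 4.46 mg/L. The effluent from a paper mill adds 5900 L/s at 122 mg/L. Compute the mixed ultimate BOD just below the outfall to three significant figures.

Flow-weighted mixing: C = (Q_r C_r + Q_w C_w)/(Q_r + Q_w)
= (34300×4.46 + 5900×122)/(34300 + 5900) = 872800/40200 = 21.71 mg/L.

21.7 mg/L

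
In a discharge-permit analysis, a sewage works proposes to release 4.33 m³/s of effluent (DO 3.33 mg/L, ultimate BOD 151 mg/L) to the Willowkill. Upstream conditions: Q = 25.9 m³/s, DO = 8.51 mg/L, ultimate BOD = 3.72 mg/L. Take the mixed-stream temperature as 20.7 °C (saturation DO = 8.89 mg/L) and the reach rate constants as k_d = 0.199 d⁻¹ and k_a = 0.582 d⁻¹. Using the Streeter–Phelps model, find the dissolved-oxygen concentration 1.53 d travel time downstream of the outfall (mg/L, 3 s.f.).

Mixed DO = (25.9×8.51 + 4.33×3.33)/(25.9+4.33) = 234.8/30.23 = 7.768 mg/L.
Mixed L₀ = (25.9×3.72 + 4.33×151)/(30.23) = 750.2/30.23 = 24.82 mg/L.
Initial deficit D₀ = C_s − DO₀ = 8.89 − 7.768 = 1.122 mg/L.
D(1.53) = [0.199×24.82/(0.582−0.199)](e^(−0.199×1.53) − e^(−0.582×1.53)) + 1.122 e^(−0.582×1.53)
= 12.89 × (0.7375 − 0.4105) + 1.122 × 0.4105 = 4.677 mg/L.
DO = 8.89 − 4.677 = 4.213 mg/L.

DO ≈ 4.21 mg/L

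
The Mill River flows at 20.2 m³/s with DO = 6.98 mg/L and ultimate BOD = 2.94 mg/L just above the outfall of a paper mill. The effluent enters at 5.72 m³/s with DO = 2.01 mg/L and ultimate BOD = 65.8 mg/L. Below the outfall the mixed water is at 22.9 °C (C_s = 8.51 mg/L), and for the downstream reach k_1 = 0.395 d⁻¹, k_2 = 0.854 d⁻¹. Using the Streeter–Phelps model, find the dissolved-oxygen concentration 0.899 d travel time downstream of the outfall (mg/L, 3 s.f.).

Mixed DO = (20.2×6.98 + 5.72×2.01)/(20.2+5.72) = 152.5/25.92 = 5.883 mg/L.
Mixed L₀ = (20.2×2.94 + 5.72×65.8)/(25.92) = 435.8/25.92 = 16.81 mg/L.
Initial deficit D₀ = C_s − DO₀ = 8.51 − 5.883 = 2.627 mg/L.
D(0.899) = [0.395×16.81/(0.854−0.395)](e^(−0.395×0.899) − e^(−0.854×0.899)) + 2.627 e^(−0.854×0.899)
= 14.47 × (0.7011 − 0.4641) + 2.627 × 0.4641 = 4.648 mg/L.
DO = 8.51 − 4.648 = 3.862 mg/L.

DO ≈ 3.86 mg/L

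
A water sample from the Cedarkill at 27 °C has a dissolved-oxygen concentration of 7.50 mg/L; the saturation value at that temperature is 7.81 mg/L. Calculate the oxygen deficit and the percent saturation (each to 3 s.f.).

D = C_s − C = 7.81 − 7.50 = 0.310 mg/L.
% saturation = 7.50/7.81 × 100 = 96.0 %.

D ≈ 0.310 mg/L; 96.0 % saturation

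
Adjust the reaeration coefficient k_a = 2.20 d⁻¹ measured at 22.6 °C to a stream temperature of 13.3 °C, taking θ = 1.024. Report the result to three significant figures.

k_a(T₂) = k_a(T₁) · θ^(T₂−T₁) = 2.20 × 1.024^(13.3−22.6)
= 2.20 × 1.024^-9.30 = 2.20 × 0.8021 = 1.765 d⁻¹.

k_a ≈ 1.76 d⁻¹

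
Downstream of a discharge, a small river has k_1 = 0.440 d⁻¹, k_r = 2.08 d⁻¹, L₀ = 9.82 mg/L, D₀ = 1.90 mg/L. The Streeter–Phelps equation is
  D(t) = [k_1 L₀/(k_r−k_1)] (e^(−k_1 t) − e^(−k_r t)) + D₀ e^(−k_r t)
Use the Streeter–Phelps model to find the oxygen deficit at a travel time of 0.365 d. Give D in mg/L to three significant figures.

k_1 L₀/(k_r−k_1) = 0.440×9.82/(2.08−0.440) = 4.321/1.640 = 2.635 mg/L.
e^(−k_1 t) = e^(−0.440×0.3650) = 0.8516; e^(−k_r t) = e^(−2.08×0.3650) = 0.4680.
D = 2.635 × (0.8516 − 0.4680) + 1.90 × 0.4680 = 1.011 + 0.8893 = 1.900 mg/L.

D ≈ 1.90 mg/L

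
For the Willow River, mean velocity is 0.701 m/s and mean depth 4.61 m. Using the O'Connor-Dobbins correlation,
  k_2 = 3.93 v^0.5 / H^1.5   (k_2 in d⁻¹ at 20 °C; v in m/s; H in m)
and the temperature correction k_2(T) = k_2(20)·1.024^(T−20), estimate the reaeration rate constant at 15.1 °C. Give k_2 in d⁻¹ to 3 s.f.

k_2(20) = 3.93 × 0.701^0.5 / 4.61^1.5 = 3.93 × 0.8373 / 9.898 = 0.3324 d⁻¹.
k_2(15.1) = 0.3324 × 1.024^(15.1−20) = 0.3324 × 0.8903 = 0.2960 d⁻¹.

k_2 ≈ 0.296 d⁻¹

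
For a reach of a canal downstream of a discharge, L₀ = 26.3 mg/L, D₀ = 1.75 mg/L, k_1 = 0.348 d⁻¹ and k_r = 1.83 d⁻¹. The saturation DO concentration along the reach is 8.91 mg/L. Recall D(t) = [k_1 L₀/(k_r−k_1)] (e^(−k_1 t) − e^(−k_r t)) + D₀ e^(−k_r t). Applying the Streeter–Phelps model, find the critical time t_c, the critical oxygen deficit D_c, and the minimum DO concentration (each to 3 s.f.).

With k_r/k_1 = 5.259 and 1 − D₀(k_r−k_1)/(k_1 L₀) = 0.7166,
t_c = ln(5.259 × 0.7166) / (1.83 − 0.348) = ln(3.768) / 1.482 = 1.327/1.482 = 0.8952 d.
L(t_c) = L₀ e^(−k_1 t_c) = 26.3 × 0.7323 = 19.26 mg/L, and at the critical point k_r D_c = k_1 L, so D_c = (0.348/1.83) × 19.26 = 3.663 mg/L.
Minimum DO = C_s − D_c = 8.91 − 3.663 = 5.247 mg/L.

t_c ≈ 0.895 d; D_c ≈ 3.66 mg/L; min DO ≈ 5.25 mg/L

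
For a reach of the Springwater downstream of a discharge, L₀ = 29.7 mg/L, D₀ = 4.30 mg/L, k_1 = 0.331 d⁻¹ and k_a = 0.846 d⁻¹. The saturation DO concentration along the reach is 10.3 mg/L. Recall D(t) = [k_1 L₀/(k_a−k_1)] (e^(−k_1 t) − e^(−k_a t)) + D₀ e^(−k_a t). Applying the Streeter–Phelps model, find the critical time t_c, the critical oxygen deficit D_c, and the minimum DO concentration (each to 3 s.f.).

t_c ≈ 1.33 d; D_c ≈ 7.49 mg/L; min DO ≈ 2.81 mg/L

t_c = [1/(k_a−k_1)] ln[(k_a/k_1)(1 − D₀(k_a−k_1)/(k_1 L₀))]
= [1/(0.846−0.331)] ln[(0.846/0.331)(1 − 4.30×0.5150/(0.331×29.7))]
= (1/0.5150) ln[2.556 × 0.7747] = 1.942 × ln(1.980) = 1.942 × 0.6832 = 1.327 d.
D_c = (k_1/k_a) L₀ e^(−k_1 t_c) = (0.331/0.846) × 29.7 × e^(−0.331×1.327) = 0.3913 × 29.7 × 0.6446 = 7.491 mg/L.
Minimum DO = C_s − D_c = 10.3 − 7.491 = 2.809 mg/L.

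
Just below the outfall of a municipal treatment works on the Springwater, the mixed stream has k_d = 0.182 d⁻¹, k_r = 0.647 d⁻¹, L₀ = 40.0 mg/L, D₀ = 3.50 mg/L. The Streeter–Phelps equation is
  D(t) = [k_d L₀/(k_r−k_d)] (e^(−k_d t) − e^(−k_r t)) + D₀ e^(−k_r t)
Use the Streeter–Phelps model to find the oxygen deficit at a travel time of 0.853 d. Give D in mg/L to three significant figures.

k_d L₀/(k_r−k_d) = 0.182×40.0/(0.647−0.182) = 7.280/0.4650 = 15.66 mg/L.
e^(−k_d t) = e^(−0.182×0.8530) = 0.8562; e^(−k_r t) = e^(−0.647×0.8530) = 0.5759.
D = 15.66 × (0.8562 − 0.5759) + 3.50 × 0.5759 = 4.389 + 2.016 = 6.405 mg/L.

D ≈ 6.40 mg/L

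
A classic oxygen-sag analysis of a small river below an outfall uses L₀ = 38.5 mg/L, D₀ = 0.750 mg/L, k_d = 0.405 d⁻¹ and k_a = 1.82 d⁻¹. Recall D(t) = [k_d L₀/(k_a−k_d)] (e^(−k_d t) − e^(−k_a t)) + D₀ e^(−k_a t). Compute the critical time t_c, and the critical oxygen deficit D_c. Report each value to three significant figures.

At the critical point dD/dt = 0, so k_d L₀ e^(−k_d t) = k_a D. Substituting D(t) from the Streeter–Phelps equation and solving for t gives
t_c = ln[(k_a/k_d)(1 − D₀(k_a−k_d)/(k_d L₀))] / (k_a−k_d).
Here k_a−k_d = 1.415 d⁻¹ and 1 − D₀(k_a−k_d)/(k_d L₀) = 1 − 0.750×1.415/(0.405×38.5) = 0.9319, so
t_c = ln(4.494 × 0.9319) / 1.415 = 1.432 / 1.415 = 1.012 d.
L(t_c) = L₀ e^(−k_d t_c) = 38.5 × 0.6637 = 25.55 mg/L, and at the critical point k_a D_c = k_d L, so D_c = (0.405/1.82) × 25.55 = 5.686 mg/L.

t_c ≈ 1.01 d; D_c ≈ 5.69 mg/L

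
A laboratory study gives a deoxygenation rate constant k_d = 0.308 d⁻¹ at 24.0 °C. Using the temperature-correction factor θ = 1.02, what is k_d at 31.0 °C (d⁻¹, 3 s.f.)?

k_d(T₂) = k_d(T₁) · θ^(T₂−T₁) = 0.308 × 1.02^(31.0−24.0)
= 0.308 × 1.02^7.00 = 0.308 × 1.149 = 0.3538 d⁻¹.

k_d ≈ 0.354 d⁻¹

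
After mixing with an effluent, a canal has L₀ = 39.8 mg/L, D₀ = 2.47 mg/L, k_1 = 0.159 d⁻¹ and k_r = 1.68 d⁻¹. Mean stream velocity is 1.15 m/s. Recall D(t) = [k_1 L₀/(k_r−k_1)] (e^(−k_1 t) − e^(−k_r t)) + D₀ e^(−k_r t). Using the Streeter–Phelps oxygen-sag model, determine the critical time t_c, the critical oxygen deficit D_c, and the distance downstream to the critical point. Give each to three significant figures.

t_c ≈ 0.958 d; D_c ≈ 3.23 mg/L; x_c ≈ 95.2 km

t_c = [1/(k_r−k_1)] ln[(k_r/k_1)(1 − D₀(k_r−k_1)/(k_1 L₀))]
= [1/(1.68−0.159)] ln[(1.68/0.159)(1 − 2.47×1.521/(0.159×39.8))]
= (1/1.521) ln[10.57 × 0.4063] = 0.6575 × ln(4.293) = 0.6575 × 1.457 = 0.9580 d.
D_c = (k_1/k_r) L₀ e^(−k_1 t_c) = (0.159/1.68) × 39.8 × e^(−0.159×0.9580) = 0.09464 × 39.8 × 0.8587 = 3.235 mg/L.
x_c = v t_c = 1.15 m/s × 0.9580 d × 86400 s/d = 95180 m ≈ 95.2 km.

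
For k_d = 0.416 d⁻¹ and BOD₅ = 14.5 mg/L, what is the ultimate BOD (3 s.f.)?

BOD₅ = L₀(1 − e^(−5k_d)) ⇒ L₀ = BOD₅ / (1 − e^(−5×0.416))
= 14.5 / (1 − 0.1249) = 14.5 / 0.8751 = 16.57 mg/L.

L₀ ≈ 16.6 mg/L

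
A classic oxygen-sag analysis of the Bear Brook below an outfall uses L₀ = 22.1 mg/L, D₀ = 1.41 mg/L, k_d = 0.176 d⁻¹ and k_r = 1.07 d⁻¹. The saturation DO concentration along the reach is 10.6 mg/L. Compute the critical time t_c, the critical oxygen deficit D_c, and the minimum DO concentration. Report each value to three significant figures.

t_c ≈ 1.58 d; D_c ≈ 2.75 mg/L; min DO ≈ 7.85 mg/L

With k_r/k_d = 6.080 and 1 − D₀(k_r−k_d)/(k_d L₀) = 0.6759,
t_c = ln(6.080 × 0.6759) / (1.07 − 0.176) = ln(4.109) / 0.8940 = 1.413/0.8940 = 1.581 d.
D_c = (k_d/k_r) L₀ e^(−k_d t_c) = (0.176/1.07) × 22.1 × e^(−0.176×1.581) = 0.1645 × 22.1 × 0.7571 = 2.752 mg/L.
Minimum DO = C_s − D_c = 10.6 − 2.752 = 7.848 mg/L.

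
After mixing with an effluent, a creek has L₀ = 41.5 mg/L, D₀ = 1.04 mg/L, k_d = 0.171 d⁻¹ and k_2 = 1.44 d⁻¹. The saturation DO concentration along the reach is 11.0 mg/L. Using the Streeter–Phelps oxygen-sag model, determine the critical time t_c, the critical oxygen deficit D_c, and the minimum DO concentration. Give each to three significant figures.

t_c ≈ 1.52 d; D_c ≈ 3.80 mg/L; min DO ≈ 7.20 mg/L

t_c = [1/(k_2−k_d)] ln[(k_2/k_d)(1 − D₀(k_2−k_d)/(k_d L₀))]
= [1/(1.44−0.171)] ln[(1.44/0.171)(1 − 1.04×1.269/(0.171×41.5))]
= (1/1.269) ln[8.421 × 0.8140] = 0.7880 × ln(6.855) = 0.7880 × 1.925 = 1.517 d.
L(t_c) = L₀ e^(−k_d t_c) = 41.5 × 0.7715 = 32.02 mg/L, and at the critical point k_2 D_c = k_d L, so D_c = (0.171/1.44) × 32.02 = 3.802 mg/L.
Minimum DO = C_s − D_c = 11.0 − 3.802 = 7.198 mg/L.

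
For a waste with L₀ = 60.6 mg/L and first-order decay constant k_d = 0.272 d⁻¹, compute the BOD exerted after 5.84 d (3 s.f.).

y_t = L₀(1 − e^(−k_d t)) = 60.6 × (1 − e^(−0.272×5.84))
= 60.6 × (1 − 0.2042) = 60.6 × 0.7958 = 48.22 mg/L.

y ≈ 48.2 mg/L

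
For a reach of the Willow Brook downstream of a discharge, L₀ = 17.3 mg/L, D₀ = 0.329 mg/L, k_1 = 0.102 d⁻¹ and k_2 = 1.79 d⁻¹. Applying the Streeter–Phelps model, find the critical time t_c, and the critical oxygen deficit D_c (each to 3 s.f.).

t_c ≈ 1.47 d; D_c ≈ 0.848 mg/L

With k_2/k_1 = 17.55 and 1 − D₀(k_2−k_1)/(k_1 L₀) = 0.6853,
t_c = ln(17.55 × 0.6853) / (1.79 − 0.102) = ln(12.03) / 1.688 = 2.487/1.688 = 1.473 d.
L(t_c) = L₀ e^(−k_1 t_c) = 17.3 × 0.8605 = 14.89 mg/L, and at the critical point k_2 D_c = k_1 L, so D_c = (0.102/1.79) × 14.89 = 0.8483 mg/L.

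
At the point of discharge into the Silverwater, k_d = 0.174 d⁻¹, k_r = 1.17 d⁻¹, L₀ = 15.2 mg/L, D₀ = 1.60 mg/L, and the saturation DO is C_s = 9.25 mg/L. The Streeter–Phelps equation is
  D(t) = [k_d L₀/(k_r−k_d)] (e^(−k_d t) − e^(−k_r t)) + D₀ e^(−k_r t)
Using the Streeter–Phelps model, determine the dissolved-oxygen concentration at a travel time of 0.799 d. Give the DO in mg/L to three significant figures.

DO ≈ 7.35 mg/L

k_d L₀/(k_r−k_d) = 0.174×15.2/(1.17−0.174) = 2.645/0.9960 = 2.655 mg/L.
e^(−k_d t) = e^(−0.174×0.7990) = 0.8702; e^(−k_r t) = e^(−1.17×0.7990) = 0.3927.
D = 2.655 × (0.8702 − 0.3927) + 1.60 × 0.3927 = 1.268 + 0.6282 = 1.896 mg/L.
DO = C_s − D = 9.25 − 1.896 = 7.354 mg/L.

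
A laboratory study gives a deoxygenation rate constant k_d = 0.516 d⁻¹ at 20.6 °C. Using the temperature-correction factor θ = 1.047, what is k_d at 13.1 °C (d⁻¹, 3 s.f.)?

k_d ≈ 0.366 d⁻¹

k_d(T₂) = k_d(T₁) · θ^(T₂−T₁) = 0.516 × 1.047^(13.1−20.6)
= 0.516 × 1.047^-7.50 = 0.516 × 0.7086 = 0.3656 d⁻¹.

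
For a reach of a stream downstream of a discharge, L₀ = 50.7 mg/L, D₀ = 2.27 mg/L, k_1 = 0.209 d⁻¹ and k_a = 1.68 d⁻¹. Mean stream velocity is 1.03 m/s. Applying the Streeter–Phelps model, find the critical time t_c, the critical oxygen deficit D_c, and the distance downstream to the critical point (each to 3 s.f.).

t_c ≈ 1.16 d; D_c ≈ 4.95 mg/L; x_c ≈ 103 km

With k_a/k_1 = 8.038 and 1 − D₀(k_a−k_1)/(k_1 L₀) = 0.6849,
t_c = ln(8.038 × 0.6849) / (1.68 − 0.209) = ln(5.505) / 1.471 = 1.706/1.471 = 1.160 d.
L(t_c) = L₀ e^(−k_1 t_c) = 50.7 × 0.7848 = 39.79 mg/L, and at the critical point k_a D_c = k_1 L, so D_c = (0.209/1.68) × 39.79 = 4.950 mg/L.
x_c = v t_c = 1.03 m/s × 1.160 d × 86400 s/d = 103200 m ≈ 103 km.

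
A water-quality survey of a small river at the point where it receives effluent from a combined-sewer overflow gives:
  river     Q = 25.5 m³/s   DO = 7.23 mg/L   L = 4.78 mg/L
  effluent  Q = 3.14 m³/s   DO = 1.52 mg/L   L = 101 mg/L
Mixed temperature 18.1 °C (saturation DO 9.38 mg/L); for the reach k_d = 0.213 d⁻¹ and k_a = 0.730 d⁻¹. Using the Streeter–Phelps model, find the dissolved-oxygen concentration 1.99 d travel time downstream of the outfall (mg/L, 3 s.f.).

DO ≈ 6.07 mg/L

Mixed DO = (25.5×7.23 + 3.14×1.52)/(25.5+3.14) = 189.1/28.64 = 6.604 mg/L.
Mixed L₀ = (25.5×4.78 + 3.14×101)/(28.64) = 439.0/28.64 = 15.33 mg/L.
Initial deficit D₀ = C_s − DO₀ = 9.38 − 6.604 = 2.776 mg/L.
D(1.99) = [0.213×15.33/(0.730−0.213)](e^(−0.213×1.99) − e^(−0.730×1.99)) + 2.776 e^(−0.730×1.99)
= 6.316 × (0.6545 − 0.2339) + 2.776 × 0.2339 = 3.306 mg/L.
DO = 9.38 − 3.306 = 6.074 mg/L.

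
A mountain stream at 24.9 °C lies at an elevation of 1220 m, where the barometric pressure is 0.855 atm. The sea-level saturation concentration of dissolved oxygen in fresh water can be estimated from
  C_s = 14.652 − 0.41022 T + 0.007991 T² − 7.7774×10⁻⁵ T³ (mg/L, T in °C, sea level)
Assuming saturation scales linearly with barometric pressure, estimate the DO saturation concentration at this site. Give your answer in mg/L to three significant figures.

C_s ≈ 7.00 mg/L

At sea level: C_s = 14.652 − 0.41022×24.9 + 0.007991×24.9² − 7.7774×10⁻⁵×24.9³ = 8.191 mg/L.
Pressure correction: C_s' = 8.191 × 0.855 = 7.004 mg/L.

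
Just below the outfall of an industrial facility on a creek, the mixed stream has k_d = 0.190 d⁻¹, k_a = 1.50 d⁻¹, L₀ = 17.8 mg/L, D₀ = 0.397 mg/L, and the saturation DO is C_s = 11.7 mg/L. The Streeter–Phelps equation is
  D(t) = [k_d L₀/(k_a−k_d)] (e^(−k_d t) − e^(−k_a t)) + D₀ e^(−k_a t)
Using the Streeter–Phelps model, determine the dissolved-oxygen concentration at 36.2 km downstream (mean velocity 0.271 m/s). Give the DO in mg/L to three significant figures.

DO ≈ 9.99 mg/L

Travel time t = x/v = 36.2 km / (0.271 m/s) = 36200 m / 0.271 m/s = 133600 s = 1.546 d.
k_d L₀/(k_a−k_d) = 0.190×17.8/(1.50−0.190) = 3.382/1.310 = 2.582 mg/L.
e^(−k_d t) = e^(−0.190×1.546) = 0.7455; e^(−k_a t) = e^(−1.50×1.546) = 0.09836.
D = 2.582 × (0.7455 − 0.09836) + 0.397 × 0.09836 = 1.671 + 0.03905 = 1.710 mg/L.
DO = C_s − D = 11.7 − 1.710 = 9.990 mg/L.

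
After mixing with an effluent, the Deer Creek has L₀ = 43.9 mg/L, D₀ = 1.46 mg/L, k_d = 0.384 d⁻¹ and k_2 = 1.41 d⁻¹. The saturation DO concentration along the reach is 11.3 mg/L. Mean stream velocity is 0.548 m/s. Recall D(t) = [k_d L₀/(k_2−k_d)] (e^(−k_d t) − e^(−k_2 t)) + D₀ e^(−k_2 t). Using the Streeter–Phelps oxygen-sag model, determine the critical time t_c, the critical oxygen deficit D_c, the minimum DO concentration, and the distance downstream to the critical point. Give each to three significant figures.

t_c ≈ 1.18 d; D_c ≈ 7.61 mg/L; min DO ≈ 3.69 mg/L; x_c ≈ 55.7 km

At the critical point dD/dt = 0, so k_d L₀ e^(−k_d t) = k_2 D. Substituting D(t) from the Streeter–Phelps equation and solving for t gives
t_c = ln[(k_2/k_d)(1 − D₀(k_2−k_d)/(k_d L₀))] / (k_2−k_d).
Here k_2−k_d = 1.026 d⁻¹ and 1 − D₀(k_2−k_d)/(k_d L₀) = 1 − 1.46×1.026/(0.384×43.9) = 0.9111, so
t_c = ln(3.672 × 0.9111) / 1.026 = 1.208 / 1.026 = 1.177 d.
L(t_c) = L₀ e^(−k_d t_c) = 43.9 × 0.6364 = 27.94 mg/L, and at the critical point k_2 D_c = k_d L, so D_c = (0.384/1.41) × 27.94 = 7.608 mg/L.
Minimum DO = C_s − D_c = 11.3 − 7.608 = 3.692 mg/L.
x_c = v t_c = 0.548 m/s × 1.177 d × 86400 s/d = 55730 m ≈ 55.7 km.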